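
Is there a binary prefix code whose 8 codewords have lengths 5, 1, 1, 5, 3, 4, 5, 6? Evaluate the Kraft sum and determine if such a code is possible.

1.296875; no

With common denominator 2^6 = 64: Σ 2^(−ℓᵢ) = 2/64 + 32/64 + 32/64 + 2/64 + 8/64 + 4/64 + 2/64 + 1/64 = 83/64 = 1.296875.
Kraft's inequality requires Σ ≤ 1; here Σ = 1.296875 > 1, so no such prefix code exists.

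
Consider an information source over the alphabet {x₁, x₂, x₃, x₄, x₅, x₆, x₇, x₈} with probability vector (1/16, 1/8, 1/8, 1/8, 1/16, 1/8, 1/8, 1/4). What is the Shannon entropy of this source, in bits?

2.875 bits

Each probability is a power of 1/2, so log₂(1/p) is an integer.
H = Σ p·log₂(1/p) = 1/16·4 + 1/8·3 + 1/8·3 + 1/8·3 + 1/16·4 + 1/8·3 + 1/8·3 + 1/4·2 = 2.875 bits.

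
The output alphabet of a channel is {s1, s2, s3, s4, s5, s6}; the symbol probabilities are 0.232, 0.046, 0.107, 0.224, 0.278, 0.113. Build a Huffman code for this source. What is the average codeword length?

Repeatedly combine the two least-probable nodes; the expected code length is the sum of the merged weights.
merge 23/500 + 107/1000 → 153/1000
merge 113/1000 + 153/1000 → 133/500
merge 28/125 + 29/125 → 57/125
merge 133/500 + 139/500 → 68/125
merge 57/125 + 68/125 → 1
L = 153/1000 + 133/500 + 57/125 + 68/125 + 1 = 2419/1000 = 2.419 bits/symbol.

2.419 bits/symbol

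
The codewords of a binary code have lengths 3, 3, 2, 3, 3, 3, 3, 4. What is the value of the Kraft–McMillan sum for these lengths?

With common denominator 2^4 = 16: Σ 2^(−ℓᵢ) = 2/16 + 2/16 + 4/16 + 2/16 + 2/16 + 2/16 + 2/16 + 1/16 = 17/16 = 1.0625.

1.0625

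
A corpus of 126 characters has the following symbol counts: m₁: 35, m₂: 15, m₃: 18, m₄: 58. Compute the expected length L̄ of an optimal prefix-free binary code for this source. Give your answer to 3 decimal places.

Probabilities are the counts divided by 126.
Repeatedly combine the two least-probable nodes; the expected code length is the sum of the merged weights.
merge 5/42 + 1/7 → 11/42
merge 11/42 + 5/18 → 34/63
merge 29/63 + 34/63 → 1
L = 11/42 + 34/63 + 1 = 227/126 ≈ 1.802 bits/symbol.

1.802 bits/symbol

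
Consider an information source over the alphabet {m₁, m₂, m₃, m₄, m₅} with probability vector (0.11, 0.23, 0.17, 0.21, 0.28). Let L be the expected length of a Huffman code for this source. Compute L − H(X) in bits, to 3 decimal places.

0.020 bits

Entropy H = −Σ p log₂ p ≈ 2.2596 bits.
Huffman merges: 11/100+17/100→7/25; 21/100+23/100→11/25; 7/25+7/25→14/25; 11/25+14/25→1. L = 57/25 ≈ 2.2800.
L − H = 2.2800 − 2.2596 = 0.020 bits.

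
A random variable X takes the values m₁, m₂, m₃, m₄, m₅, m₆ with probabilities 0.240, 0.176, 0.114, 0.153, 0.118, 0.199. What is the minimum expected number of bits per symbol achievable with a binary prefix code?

Repeatedly combine the two least-probable nodes; the expected code length is the sum of the merged weights.
merge 57/500 + 59/500 → 29/125
merge 153/1000 + 22/125 → 329/1000
merge 199/1000 + 29/125 → 431/1000
merge 6/25 + 329/1000 → 569/1000
merge 431/1000 + 569/1000 → 1
L = 29/125 + 329/1000 + 431/1000 + 569/1000 + 1 = 2561/1000 = 2.561 bits/symbol.

2.561 bits/symbol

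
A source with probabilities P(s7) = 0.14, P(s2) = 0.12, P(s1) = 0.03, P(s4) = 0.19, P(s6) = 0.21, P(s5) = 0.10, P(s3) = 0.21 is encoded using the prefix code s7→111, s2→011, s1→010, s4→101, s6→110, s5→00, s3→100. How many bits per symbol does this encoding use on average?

2.9 bits/symbol

L̄ = Σ pᵢ·ℓᵢ = 0.14·3 + 0.12·3 + 0.03·3 + 0.19·3 + 0.21·3 + 0.10·2 + 0.21·3 = 2.9 bits/symbol.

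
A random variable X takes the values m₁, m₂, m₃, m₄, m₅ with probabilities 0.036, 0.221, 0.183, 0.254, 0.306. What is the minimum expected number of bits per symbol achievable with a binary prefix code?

2.219 bits/symbol

Repeatedly combine the two least-probable nodes; the expected code length is the sum of the merged weights.
merge 9/250 + 183/1000 → 219/1000
merge 219/1000 + 221/1000 → 11/25
merge 127/500 + 153/500 → 14/25
merge 11/25 + 14/25 → 1
L = 219/1000 + 11/25 + 14/25 + 1 = 2219/1000 = 2.219 bits/symbol.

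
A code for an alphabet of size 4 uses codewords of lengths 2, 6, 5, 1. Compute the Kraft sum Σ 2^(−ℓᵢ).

With common denominator 2^6 = 64: Σ 2^(−ℓᵢ) = 16/64 + 1/64 + 2/64 + 32/64 = 51/64 = 0.796875.

0.796875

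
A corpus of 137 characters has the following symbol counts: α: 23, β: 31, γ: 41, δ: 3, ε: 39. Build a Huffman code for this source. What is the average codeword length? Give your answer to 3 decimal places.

2.190 bits/symbol

Probabilities are the counts divided by 137.
Repeatedly combine the two least-probable nodes; the expected code length is the sum of the merged weights.
merge 3/137 + 23/137 → 26/137
merge 26/137 + 31/137 → 57/137
merge 39/137 + 41/137 → 80/137
merge 57/137 + 80/137 → 1
L = 26/137 + 57/137 + 80/137 + 1 = 300/137 ≈ 2.190 bits/symbol.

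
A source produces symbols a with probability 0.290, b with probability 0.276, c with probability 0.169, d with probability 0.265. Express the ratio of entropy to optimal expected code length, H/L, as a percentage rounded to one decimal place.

98.6%

Entropy H = −Σ p log₂ p ≈ 1.9717 bits.
Huffman merges: 169/1000+53/200→217/500; 69/250+29/100→283/500; 217/500+283/500→1. L = 2 ≈ 2.0000.
Efficiency = H/L = 1.9717/2.0000 = 98.6%.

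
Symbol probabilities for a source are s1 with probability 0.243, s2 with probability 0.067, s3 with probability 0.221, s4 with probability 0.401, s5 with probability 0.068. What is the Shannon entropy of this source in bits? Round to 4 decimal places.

H = −Σ pᵢ log₂ pᵢ.
−0.243·log₂(0.243) = 0.4960
−0.067·log₂(0.067) = 0.2613
−0.221·log₂(0.221) = 0.4813
−0.401·log₂(0.401) = 0.5286
−0.068·log₂(0.068) = 0.2637
Sum ≈ 2.0309 → 2.0309 bits.

2.0309 bits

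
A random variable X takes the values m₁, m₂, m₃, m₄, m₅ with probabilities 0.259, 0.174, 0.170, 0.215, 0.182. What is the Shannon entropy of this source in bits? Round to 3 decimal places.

2.302 bits

H = −Σ pᵢ log₂ pᵢ.
−0.259·log₂(0.259) = 0.5048
−0.174·log₂(0.174) = 0.4390
−0.170·log₂(0.170) = 0.4346
−0.215·log₂(0.215) = 0.4768
−0.182·log₂(0.182) = 0.4474
Sum ≈ 2.3025 → 2.302 bits.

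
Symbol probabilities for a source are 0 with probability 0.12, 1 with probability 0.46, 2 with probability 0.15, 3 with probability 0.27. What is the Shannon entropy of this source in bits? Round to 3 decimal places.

1.803 bits

H = −Σ pᵢ log₂ pᵢ.
−0.12·log₂(0.12) = 0.3671
−0.46·log₂(0.46) = 0.5153
−0.15·log₂(0.15) = 0.4105
−0.27·log₂(0.27) = 0.5100
Sum ≈ 1.8030 → 1.803 bits.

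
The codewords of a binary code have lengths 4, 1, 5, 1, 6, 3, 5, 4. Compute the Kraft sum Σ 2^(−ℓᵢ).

With common denominator 2^6 = 64: Σ 2^(−ℓᵢ) = 4/64 + 32/64 + 2/64 + 32/64 + 1/64 + 8/64 + 2/64 + 4/64 = 85/64 = 1.328125.

1.328125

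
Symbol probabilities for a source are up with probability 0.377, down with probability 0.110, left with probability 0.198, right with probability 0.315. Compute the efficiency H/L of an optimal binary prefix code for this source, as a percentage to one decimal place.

Entropy H = −Σ p log₂ p ≈ 1.8684 bits.
Huffman merges: 11/100+99/500→77/250; 77/250+63/200→623/1000; 377/1000+623/1000→1. L = 1931/1000 ≈ 1.9310.
Efficiency = H/L = 1.8684/1.9310 = 96.8%.

96.8%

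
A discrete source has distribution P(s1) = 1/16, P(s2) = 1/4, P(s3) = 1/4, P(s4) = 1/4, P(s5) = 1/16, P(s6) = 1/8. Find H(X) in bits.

Each probability is a power of 1/2, so log₂(1/p) is an integer.
H = Σ p·log₂(1/p) = 1/16·4 + 1/4·2 + 1/4·2 + 1/4·2 + 1/16·4 + 1/8·3 = 2.375 bits.

2.375 bits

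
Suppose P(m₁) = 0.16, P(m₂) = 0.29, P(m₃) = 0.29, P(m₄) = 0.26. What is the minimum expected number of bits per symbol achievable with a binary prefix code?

2 bits/symbol

Repeatedly combine the two least-probable nodes; the expected code length is the sum of the merged weights.
merge 4/25 + 13/50 → 21/50
merge 29/100 + 29/100 → 29/50
merge 21/50 + 29/50 → 1
L = 21/50 + 29/50 + 1 = 2 bits/symbol.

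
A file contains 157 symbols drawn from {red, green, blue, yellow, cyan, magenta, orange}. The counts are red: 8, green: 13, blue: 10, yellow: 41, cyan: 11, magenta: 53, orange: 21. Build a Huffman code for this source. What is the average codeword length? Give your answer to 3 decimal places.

Probabilities are the counts divided by 157.
Repeatedly combine the two least-probable nodes; the expected code length is the sum of the merged weights.
merge 8/157 + 10/157 → 18/157
merge 11/157 + 13/157 → 24/157
merge 18/157 + 21/157 → 39/157
merge 24/157 + 39/157 → 63/157
merge 41/157 + 53/157 → 94/157
merge 63/157 + 94/157 → 1
L = 18/157 + 24/157 + 39/157 + 63/157 + 94/157 + 1 = 395/157 ≈ 2.516 bits/symbol.

2.516 bits/symbol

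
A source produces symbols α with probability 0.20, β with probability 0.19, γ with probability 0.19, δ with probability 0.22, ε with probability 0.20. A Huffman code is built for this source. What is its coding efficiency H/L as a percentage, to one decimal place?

Entropy H = −Σ p log₂ p ≈ 2.3198 bits.
Huffman merges: 19/100+19/100→19/50; 1/5+1/5→2/5; 11/50+19/50→3/5; 2/5+3/5→1. L = 119/50 ≈ 2.3800.
Efficiency = H/L = 2.3198/2.3800 = 97.5%.

97.5%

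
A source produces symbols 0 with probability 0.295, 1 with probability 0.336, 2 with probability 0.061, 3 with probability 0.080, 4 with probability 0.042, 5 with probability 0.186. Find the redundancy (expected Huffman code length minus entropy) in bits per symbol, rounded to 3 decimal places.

0.057 bits

Entropy H = −Σ p log₂ p ≈ 2.2293 bits.
Huffman merges: 21/500+61/1000→103/1000; 2/25+103/1000→183/1000; 183/1000+93/500→369/1000; 59/200+42/125→631/1000; 369/1000+631/1000→1. L = 1143/500 ≈ 2.2860.
L − H = 2.2860 − 2.2293 = 0.057 bits.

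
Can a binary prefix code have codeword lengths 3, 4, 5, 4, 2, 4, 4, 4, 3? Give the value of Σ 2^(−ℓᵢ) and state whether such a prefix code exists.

With common denominator 2^5 = 32: Σ 2^(−ℓᵢ) = 4/32 + 2/32 + 1/32 + 2/32 + 8/32 + 2/32 + 2/32 + 2/32 + 4/32 = 27/32 = 0.84375.
Kraft's inequality requires Σ ≤ 1; here Σ = 0.84375 ≤ 1, so such a prefix code exists.

0.84375; yes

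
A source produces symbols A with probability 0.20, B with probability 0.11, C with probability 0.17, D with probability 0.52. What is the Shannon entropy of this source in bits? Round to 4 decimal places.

H = −Σ pᵢ log₂ pᵢ.
−0.20·log₂(0.20) = 0.4644
−0.11·log₂(0.11) = 0.3503
−0.17·log₂(0.17) = 0.4346
−0.52·log₂(0.52) = 0.4906
Sum ≈ 1.7398 → 1.7398 bits.

1.7398 bits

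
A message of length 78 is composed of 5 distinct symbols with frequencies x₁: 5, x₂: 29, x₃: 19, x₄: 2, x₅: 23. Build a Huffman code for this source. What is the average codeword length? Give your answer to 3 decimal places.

2.051 bits/symbol

Probabilities are the counts divided by 78.
Repeatedly combine the two least-probable nodes; the expected code length is the sum of the merged weights.
merge 1/39 + 5/78 → 7/78
merge 7/78 + 19/78 → 1/3
merge 23/78 + 1/3 → 49/78
merge 29/78 + 49/78 → 1
L = 7/78 + 1/3 + 49/78 + 1 = 80/39 ≈ 2.051 bits/symbol.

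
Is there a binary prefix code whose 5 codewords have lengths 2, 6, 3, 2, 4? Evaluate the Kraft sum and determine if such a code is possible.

0.703125; yes

With common denominator 2^6 = 64: Σ 2^(−ℓᵢ) = 16/64 + 1/64 + 8/64 + 16/64 + 4/64 = 45/64 = 0.703125.
Kraft's inequality requires Σ ≤ 1; here Σ = 0.703125 ≤ 1, so such a prefix code exists.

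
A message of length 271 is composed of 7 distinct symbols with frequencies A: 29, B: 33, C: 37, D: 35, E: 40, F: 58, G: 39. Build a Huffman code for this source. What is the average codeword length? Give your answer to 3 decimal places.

Probabilities are the counts divided by 271.
Repeatedly combine the two least-probable nodes; the expected code length is the sum of the merged weights.
merge 29/271 + 33/271 → 62/271
merge 35/271 + 37/271 → 72/271
merge 39/271 + 40/271 → 79/271
merge 58/271 + 62/271 → 120/271
merge 72/271 + 79/271 → 151/271
merge 120/271 + 151/271 → 1
L = 62/271 + 72/271 + 79/271 + 120/271 + 151/271 + 1 = 755/271 ≈ 2.786 bits/symbol.

2.786 bits/symbol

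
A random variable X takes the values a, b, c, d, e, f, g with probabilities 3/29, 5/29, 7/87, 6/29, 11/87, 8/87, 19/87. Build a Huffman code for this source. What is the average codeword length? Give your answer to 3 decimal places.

2.747 bits/symbol

Repeatedly combine the two least-probable nodes; the expected code length is the sum of the merged weights.
merge 7/87 + 8/87 → 5/29
merge 3/29 + 11/87 → 20/87
merge 5/29 + 5/29 → 10/29
merge 6/29 + 19/87 → 37/87
merge 20/87 + 10/29 → 50/87
merge 37/87 + 50/87 → 1
L = 5/29 + 20/87 + 10/29 + 37/87 + 50/87 + 1 = 239/87 ≈ 2.747 bits/symbol.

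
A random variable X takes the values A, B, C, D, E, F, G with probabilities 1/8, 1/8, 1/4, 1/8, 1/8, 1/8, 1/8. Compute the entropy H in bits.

2.75 bits

Each probability is a power of 1/2, so log₂(1/p) is an integer.
H = Σ p·log₂(1/p) = 1/8·3 + 1/8·3 + 1/4·2 + 1/8·3 + 1/8·3 + 1/8·3 + 1/8·3 = 2.75 bits.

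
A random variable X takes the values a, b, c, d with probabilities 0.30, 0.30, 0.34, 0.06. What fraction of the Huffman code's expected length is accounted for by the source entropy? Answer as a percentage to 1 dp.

90.7%

Entropy H = −Σ p log₂ p ≈ 1.8149 bits.
Huffman merges: 3/50+3/10→9/25; 3/10+17/50→16/25; 9/25+16/25→1. L = 2 ≈ 2.0000.
Efficiency = H/L = 1.8149/2.0000 = 90.7%.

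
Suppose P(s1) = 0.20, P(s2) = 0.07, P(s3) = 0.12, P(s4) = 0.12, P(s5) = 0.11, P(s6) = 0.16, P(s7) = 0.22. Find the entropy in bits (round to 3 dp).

H = −Σ pᵢ log₂ pᵢ.
−0.20·log₂(0.20) = 0.4644
−0.07·log₂(0.07) = 0.2686
−0.12·log₂(0.12) = 0.3671
−0.12·log₂(0.12) = 0.3671
−0.11·log₂(0.11) = 0.3503
−0.16·log₂(0.16) = 0.4230
−0.22·log₂(0.22) = 0.4806
Sum ≈ 2.7210 → 2.721 bits.

2.721 bits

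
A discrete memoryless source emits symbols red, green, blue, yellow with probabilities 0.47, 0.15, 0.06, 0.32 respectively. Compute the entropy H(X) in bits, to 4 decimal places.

1.6921 bits

H = −Σ pᵢ log₂ pᵢ.
−0.47·log₂(0.47) = 0.5120
−0.15·log₂(0.15) = 0.4105
−0.06·log₂(0.06) = 0.2435
−0.32·log₂(0.32) = 0.5260
Sum ≈ 1.6921 → 1.6921 bits.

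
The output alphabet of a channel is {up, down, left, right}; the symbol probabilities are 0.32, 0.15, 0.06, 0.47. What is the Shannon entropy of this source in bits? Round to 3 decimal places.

H = −Σ pᵢ log₂ pᵢ.
−0.32·log₂(0.32) = 0.5260
−0.15·log₂(0.15) = 0.4105
−0.06·log₂(0.06) = 0.2435
−0.47·log₂(0.47) = 0.5120
Sum ≈ 1.6921 → 1.692 bits.

1.692 bits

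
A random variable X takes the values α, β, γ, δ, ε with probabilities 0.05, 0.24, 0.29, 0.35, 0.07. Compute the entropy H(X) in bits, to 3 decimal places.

2.027 bits

H = −Σ pᵢ log₂ pᵢ.
−0.05·log₂(0.05) = 0.2161
−0.24·log₂(0.24) = 0.4941
−0.29·log₂(0.29) = 0.5179
−0.35·log₂(0.35) = 0.5301
−0.07·log₂(0.07) = 0.2686
Sum ≈ 2.0268 → 2.027 bits.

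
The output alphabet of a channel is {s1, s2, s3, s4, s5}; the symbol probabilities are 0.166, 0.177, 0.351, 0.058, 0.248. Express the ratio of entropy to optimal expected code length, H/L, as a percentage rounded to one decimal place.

96.2%

Entropy H = −Σ p log₂ p ≈ 2.1395 bits.
Huffman merges: 29/500+83/500→28/125; 177/1000+28/125→401/1000; 31/125+351/1000→599/1000; 401/1000+599/1000→1. L = 278/125 ≈ 2.2240.
Efficiency = H/L = 2.1395/2.2240 = 96.2%.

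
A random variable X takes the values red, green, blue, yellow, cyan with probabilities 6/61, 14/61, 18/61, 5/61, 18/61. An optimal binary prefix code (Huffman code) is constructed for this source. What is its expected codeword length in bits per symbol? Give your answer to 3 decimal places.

2.180 bits/symbol

Repeatedly combine the two least-probable nodes; the expected code length is the sum of the merged weights.
merge 5/61 + 6/61 → 11/61
merge 11/61 + 14/61 → 25/61
merge 18/61 + 18/61 → 36/61
merge 25/61 + 36/61 → 1
L = 11/61 + 25/61 + 36/61 + 1 = 133/61 ≈ 2.180 bits/symbol.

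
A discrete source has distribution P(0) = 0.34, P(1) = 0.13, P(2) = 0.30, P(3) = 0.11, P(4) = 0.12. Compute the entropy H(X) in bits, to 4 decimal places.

2.1503 bits

H = −Σ pᵢ log₂ pᵢ.
−0.34·log₂(0.34) = 0.5292
−0.13·log₂(0.13) = 0.3826
−0.30·log₂(0.30) = 0.5211
−0.11·log₂(0.11) = 0.3503
−0.12·log₂(0.12) = 0.3671
Sum ≈ 2.1503 → 2.1503 bits.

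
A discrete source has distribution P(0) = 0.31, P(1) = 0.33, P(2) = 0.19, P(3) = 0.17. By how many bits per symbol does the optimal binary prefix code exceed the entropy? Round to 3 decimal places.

Entropy H = −Σ p log₂ p ≈ 1.9414 bits.
Huffman merges: 17/100+19/100→9/25; 31/100+33/100→16/25; 9/25+16/25→1. L = 2 ≈ 2.0000.
L − H = 2.0000 − 1.9414 = 0.059 bits.

0.059 bits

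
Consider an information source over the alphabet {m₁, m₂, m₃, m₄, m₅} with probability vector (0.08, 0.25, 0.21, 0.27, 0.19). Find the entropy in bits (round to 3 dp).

H = −Σ pᵢ log₂ pᵢ.
−0.08·log₂(0.08) = 0.2915
−0.25·log₂(0.25) = 0.5000
−0.21·log₂(0.21) = 0.4728
−0.27·log₂(0.27) = 0.5100
−0.19·log₂(0.19) = 0.4552
Sum ≈ 2.2296 → 2.230 bits.

2.230 bits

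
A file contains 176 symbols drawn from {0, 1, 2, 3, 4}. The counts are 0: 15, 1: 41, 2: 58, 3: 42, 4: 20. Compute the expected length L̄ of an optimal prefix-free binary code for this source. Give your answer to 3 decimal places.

2.199 bits/symbol

Probabilities are the counts divided by 176.
Repeatedly combine the two least-probable nodes; the expected code length is the sum of the merged weights.
merge 15/176 + 5/44 → 35/176
merge 35/176 + 41/176 → 19/44
merge 21/88 + 29/88 → 25/44
merge 19/44 + 25/44 → 1
L = 35/176 + 19/44 + 25/44 + 1 = 387/176 ≈ 2.199 bits/symbol.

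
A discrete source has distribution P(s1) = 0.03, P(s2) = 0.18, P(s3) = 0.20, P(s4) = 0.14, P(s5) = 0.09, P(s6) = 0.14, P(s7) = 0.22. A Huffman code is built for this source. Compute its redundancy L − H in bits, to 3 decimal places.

Entropy H = −Σ p log₂ p ≈ 2.6489 bits.
Huffman merges: 3/100+9/100→3/25; 3/25+7/50→13/50; 7/50+9/50→8/25; 1/5+11/50→21/50; 13/50+8/25→29/50; 21/50+29/50→1. L = 27/10 ≈ 2.7000.
L − H = 2.7000 − 2.6489 = 0.051 bits.

0.051 bits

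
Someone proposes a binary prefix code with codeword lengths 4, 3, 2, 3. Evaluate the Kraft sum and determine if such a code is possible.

0.5625; yes

With common denominator 2^4 = 16: Σ 2^(−ℓᵢ) = 1/16 + 2/16 + 4/16 + 2/16 = 9/16 = 0.5625.
Kraft's inequality requires Σ ≤ 1; here Σ = 0.5625 ≤ 1, so such a prefix code exists.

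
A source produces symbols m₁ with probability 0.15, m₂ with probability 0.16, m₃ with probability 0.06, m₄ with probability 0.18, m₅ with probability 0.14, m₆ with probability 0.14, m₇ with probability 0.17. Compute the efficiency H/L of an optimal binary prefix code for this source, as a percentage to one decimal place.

Entropy H = −Σ p log₂ p ≈ 2.7512 bits.
Huffman merges: 3/50+7/50→1/5; 7/50+3/20→29/100; 4/25+17/100→33/100; 9/50+1/5→19/50; 29/100+33/100→31/50; 19/50+31/50→1. L = 141/50 ≈ 2.8200.
Efficiency = H/L = 2.7512/2.8200 = 97.6%.

97.6%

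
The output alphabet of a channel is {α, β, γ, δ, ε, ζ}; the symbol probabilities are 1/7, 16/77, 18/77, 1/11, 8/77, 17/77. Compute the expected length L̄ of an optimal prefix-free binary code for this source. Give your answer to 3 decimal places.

2.532 bits/symbol

Repeatedly combine the two least-probable nodes; the expected code length is the sum of the merged weights.
merge 1/11 + 8/77 → 15/77
merge 1/7 + 15/77 → 26/77
merge 16/77 + 17/77 → 3/7
merge 18/77 + 26/77 → 4/7
merge 3/7 + 4/7 → 1
L = 15/77 + 26/77 + 3/7 + 4/7 + 1 = 195/77 ≈ 2.532 bits/symbol.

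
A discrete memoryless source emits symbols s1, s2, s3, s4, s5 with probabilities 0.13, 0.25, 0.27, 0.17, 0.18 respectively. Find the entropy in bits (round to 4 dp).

H = −Σ pᵢ log₂ pᵢ.
−0.13·log₂(0.13) = 0.3826
−0.25·log₂(0.25) = 0.5000
−0.27·log₂(0.27) = 0.5100
−0.17·log₂(0.17) = 0.4346
−0.18·log₂(0.18) = 0.4453
Sum ≈ 2.2726 → 2.2726 bits.

2.2726 bits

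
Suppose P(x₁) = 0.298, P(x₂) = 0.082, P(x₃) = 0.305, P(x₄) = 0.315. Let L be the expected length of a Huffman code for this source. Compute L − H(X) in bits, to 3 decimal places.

0.136 bits

Entropy H = −Σ p log₂ p ≈ 1.8638 bits.
Huffman merges: 41/500+149/500→19/50; 61/200+63/200→31/50; 19/50+31/50→1. L = 2 ≈ 2.0000.
L − H = 2.0000 − 1.8638 = 0.136 bits.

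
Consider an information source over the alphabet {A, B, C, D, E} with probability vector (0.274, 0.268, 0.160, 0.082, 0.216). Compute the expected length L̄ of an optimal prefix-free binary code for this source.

2.242 bits/symbol

Repeatedly combine the two least-probable nodes; the expected code length is the sum of the merged weights.
merge 41/500 + 4/25 → 121/500
merge 27/125 + 121/500 → 229/500
merge 67/250 + 137/500 → 271/500
merge 229/500 + 271/500 → 1
L = 121/500 + 229/500 + 271/500 + 1 = 1121/500 = 2.242 bits/symbol.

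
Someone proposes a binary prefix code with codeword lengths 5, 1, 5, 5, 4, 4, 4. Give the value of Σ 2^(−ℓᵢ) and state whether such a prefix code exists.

With common denominator 2^5 = 32: Σ 2^(−ℓᵢ) = 1/32 + 16/32 + 1/32 + 1/32 + 2/32 + 2/32 + 2/32 = 25/32 = 0.78125.
Kraft's inequality requires Σ ≤ 1; here Σ = 0.78125 ≤ 1, so such a prefix code exists.

0.78125; yes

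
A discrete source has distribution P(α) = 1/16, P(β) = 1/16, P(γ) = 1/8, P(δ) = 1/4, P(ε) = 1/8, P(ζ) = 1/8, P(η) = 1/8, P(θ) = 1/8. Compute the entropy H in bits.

Each probability is a power of 1/2, so log₂(1/p) is an integer.
H = Σ p·log₂(1/p) = 1/16·4 + 1/16·4 + 1/8·3 + 1/4·2 + 1/8·3 + 1/8·3 + 1/8·3 + 1/8·3 = 2.875 bits.

2.875 bits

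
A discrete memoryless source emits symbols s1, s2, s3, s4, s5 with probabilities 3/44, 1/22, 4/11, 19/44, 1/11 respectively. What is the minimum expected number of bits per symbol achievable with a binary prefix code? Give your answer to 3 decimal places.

Repeatedly combine the two least-probable nodes; the expected code length is the sum of the merged weights.
merge 1/22 + 3/44 → 5/44
merge 1/11 + 5/44 → 9/44
merge 9/44 + 4/11 → 25/44
merge 19/44 + 25/44 → 1
L = 5/44 + 9/44 + 25/44 + 1 = 83/44 ≈ 1.886 bits/symbol.

1.886 bits/symbol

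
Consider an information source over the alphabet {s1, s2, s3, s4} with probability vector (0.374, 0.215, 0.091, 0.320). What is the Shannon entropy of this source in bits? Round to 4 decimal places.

H = −Σ pᵢ log₂ pᵢ.
−0.374·log₂(0.374) = 0.5307
−0.215·log₂(0.215) = 0.4768
−0.091·log₂(0.091) = 0.3147
−0.320·log₂(0.320) = 0.5260
Sum ≈ 1.8482 → 1.8482 bits.

1.8482 bits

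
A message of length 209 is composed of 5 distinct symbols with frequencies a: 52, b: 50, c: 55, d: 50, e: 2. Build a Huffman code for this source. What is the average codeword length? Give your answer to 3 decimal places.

Probabilities are the counts divided by 209.
Repeatedly combine the two least-probable nodes; the expected code length is the sum of the merged weights.
merge 2/209 + 50/209 → 52/209
merge 50/209 + 52/209 → 102/209
merge 52/209 + 5/19 → 107/209
merge 102/209 + 107/209 → 1
L = 52/209 + 102/209 + 107/209 + 1 = 470/209 ≈ 2.249 bits/symbol.

2.249 bits/symbol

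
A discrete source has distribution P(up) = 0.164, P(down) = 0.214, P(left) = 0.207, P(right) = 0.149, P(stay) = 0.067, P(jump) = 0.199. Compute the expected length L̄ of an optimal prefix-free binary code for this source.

Repeatedly combine the two least-probable nodes; the expected code length is the sum of the merged weights.
merge 67/1000 + 149/1000 → 27/125
merge 41/250 + 199/1000 → 363/1000
merge 207/1000 + 107/500 → 421/1000
merge 27/125 + 363/1000 → 579/1000
merge 421/1000 + 579/1000 → 1
L = 27/125 + 363/1000 + 421/1000 + 579/1000 + 1 = 2579/1000 = 2.579 bits/symbol.

2.579 bits/symbol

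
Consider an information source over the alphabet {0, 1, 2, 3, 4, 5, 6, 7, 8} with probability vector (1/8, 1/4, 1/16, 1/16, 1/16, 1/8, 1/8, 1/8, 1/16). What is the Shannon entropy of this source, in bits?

Each probability is a power of 1/2, so log₂(1/p) is an integer.
H = Σ p·log₂(1/p) = 1/8·3 + 1/4·2 + 1/16·4 + 1/16·4 + 1/16·4 + 1/8·3 + 1/8·3 + 1/8·3 + 1/16·4 = 3 bits.

3 bits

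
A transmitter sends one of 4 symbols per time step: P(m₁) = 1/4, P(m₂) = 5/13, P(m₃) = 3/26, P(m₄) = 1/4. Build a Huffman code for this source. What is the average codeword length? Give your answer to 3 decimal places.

1.981 bits/symbol

Repeatedly combine the two least-probable nodes; the expected code length is the sum of the merged weights.
merge 3/26 + 1/4 → 19/52
merge 1/4 + 19/52 → 8/13
merge 5/13 + 8/13 → 1
L = 19/52 + 8/13 + 1 = 103/52 ≈ 1.981 bits/symbol.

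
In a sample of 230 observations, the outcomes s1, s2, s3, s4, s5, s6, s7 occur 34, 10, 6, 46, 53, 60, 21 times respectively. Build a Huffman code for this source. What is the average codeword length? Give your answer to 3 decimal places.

Probabilities are the counts divided by 230.
Repeatedly combine the two least-probable nodes; the expected code length is the sum of the merged weights.
merge 3/115 + 1/23 → 8/115
merge 8/115 + 21/230 → 37/230
merge 17/115 + 37/230 → 71/230
merge 1/5 + 53/230 → 99/230
merge 6/23 + 71/230 → 131/230
merge 99/230 + 131/230 → 1
L = 8/115 + 37/230 + 71/230 + 99/230 + 131/230 + 1 = 292/115 ≈ 2.539 bits/symbol.

2.539 bits/symbol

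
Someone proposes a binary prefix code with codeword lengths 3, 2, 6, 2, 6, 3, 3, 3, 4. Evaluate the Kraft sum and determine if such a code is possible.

With common denominator 2^6 = 64: Σ 2^(−ℓᵢ) = 8/64 + 16/64 + 1/64 + 16/64 + 1/64 + 8/64 + 8/64 + 8/64 + 4/64 = 70/64 = 1.09375.
Kraft's inequality requires Σ ≤ 1; here Σ = 1.09375 > 1, so no such prefix code exists.

1.09375; no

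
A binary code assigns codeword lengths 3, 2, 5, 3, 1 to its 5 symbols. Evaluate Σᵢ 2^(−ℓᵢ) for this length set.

1.03125

With common denominator 2^5 = 32: Σ 2^(−ℓᵢ) = 4/32 + 8/32 + 1/32 + 4/32 + 16/32 = 33/32 = 1.03125.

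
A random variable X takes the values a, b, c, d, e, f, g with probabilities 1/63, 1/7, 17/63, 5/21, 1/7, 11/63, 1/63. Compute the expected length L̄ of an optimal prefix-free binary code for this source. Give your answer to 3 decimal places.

Repeatedly combine the two least-probable nodes; the expected code length is the sum of the merged weights.
merge 1/63 + 1/63 → 2/63
merge 2/63 + 1/7 → 11/63
merge 1/7 + 11/63 → 20/63
merge 11/63 + 5/21 → 26/63
merge 17/63 + 20/63 → 37/63
merge 26/63 + 37/63 → 1
L = 2/63 + 11/63 + 20/63 + 26/63 + 37/63 + 1 = 53/21 ≈ 2.524 bits/symbol.

2.524 bits/symbol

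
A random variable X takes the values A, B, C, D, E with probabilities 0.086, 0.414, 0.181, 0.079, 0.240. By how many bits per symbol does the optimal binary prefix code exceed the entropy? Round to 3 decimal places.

0.036 bits

Entropy H = −Σ p log₂ p ≈ 2.0609 bits.
Huffman merges: 79/1000+43/500→33/200; 33/200+181/1000→173/500; 6/25+173/500→293/500; 207/500+293/500→1. L = 2097/1000 ≈ 2.0970.
L − H = 2.0970 − 2.0609 = 0.036 bits.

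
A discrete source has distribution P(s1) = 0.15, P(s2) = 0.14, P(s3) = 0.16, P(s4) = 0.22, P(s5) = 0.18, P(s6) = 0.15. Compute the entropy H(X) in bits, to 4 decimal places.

2.5671 bits

H = −Σ pᵢ log₂ pᵢ.
−0.15·log₂(0.15) = 0.4105
−0.14·log₂(0.14) = 0.3971
−0.16·log₂(0.16) = 0.4230
−0.22·log₂(0.22) = 0.4806
−0.18·log₂(0.18) = 0.4453
−0.15·log₂(0.15) = 0.4105
Sum ≈ 2.5671 → 2.5671 bits.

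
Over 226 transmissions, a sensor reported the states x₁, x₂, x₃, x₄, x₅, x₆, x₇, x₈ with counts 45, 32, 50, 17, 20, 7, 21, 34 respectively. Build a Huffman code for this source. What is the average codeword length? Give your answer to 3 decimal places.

2.867 bits/symbol

Probabilities are the counts divided by 226.
Repeatedly combine the two least-probable nodes; the expected code length is the sum of the merged weights.
merge 7/226 + 17/226 → 12/113
merge 10/113 + 21/226 → 41/226
merge 12/113 + 16/113 → 28/113
merge 17/113 + 41/226 → 75/226
merge 45/226 + 25/113 → 95/226
merge 28/113 + 75/226 → 131/226
merge 95/226 + 131/226 → 1
L = 12/113 + 41/226 + 28/113 + 75/226 + 95/226 + 131/226 + 1 = 324/113 ≈ 2.867 bits/symbol.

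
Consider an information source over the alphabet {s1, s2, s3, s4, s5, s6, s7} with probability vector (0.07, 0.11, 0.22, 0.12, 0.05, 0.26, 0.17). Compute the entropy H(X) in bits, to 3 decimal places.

2.622 bits

H = −Σ pᵢ log₂ pᵢ.
−0.07·log₂(0.07) = 0.2686
−0.11·log₂(0.11) = 0.3503
−0.22·log₂(0.22) = 0.4806
−0.12·log₂(0.12) = 0.3671
−0.05·log₂(0.05) = 0.2161
−0.26·log₂(0.26) = 0.5053
−0.17·log₂(0.17) = 0.4346
Sum ≈ 2.6225 → 2.622 bits.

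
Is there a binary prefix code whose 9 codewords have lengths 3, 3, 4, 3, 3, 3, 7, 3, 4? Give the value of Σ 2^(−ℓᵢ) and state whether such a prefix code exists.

With common denominator 2^7 = 128: Σ 2^(−ℓᵢ) = 16/128 + 16/128 + 8/128 + 16/128 + 16/128 + 16/128 + 1/128 + 16/128 + 8/128 = 113/128 = 0.8828125.
Kraft's inequality requires Σ ≤ 1; here Σ = 0.8828125 ≤ 1, so such a prefix code exists.

0.8828125; yes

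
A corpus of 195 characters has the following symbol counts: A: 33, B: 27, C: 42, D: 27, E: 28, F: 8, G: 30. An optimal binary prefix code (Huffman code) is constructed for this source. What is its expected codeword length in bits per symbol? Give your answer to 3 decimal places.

Probabilities are the counts divided by 195.
Repeatedly combine the two least-probable nodes; the expected code length is the sum of the merged weights.
merge 8/195 + 9/65 → 7/39
merge 9/65 + 28/195 → 11/39
merge 2/13 + 11/65 → 21/65
merge 7/39 + 14/65 → 77/195
merge 11/39 + 21/65 → 118/195
merge 77/195 + 118/195 → 1
L = 7/39 + 11/39 + 21/65 + 77/195 + 118/195 + 1 = 181/65 ≈ 2.785 bits/symbol.

2.785 bits/symbol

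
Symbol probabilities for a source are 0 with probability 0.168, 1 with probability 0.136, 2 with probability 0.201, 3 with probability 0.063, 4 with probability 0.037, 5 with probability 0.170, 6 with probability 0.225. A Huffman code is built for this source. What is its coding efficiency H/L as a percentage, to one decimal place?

98.5%

Entropy H = −Σ p log₂ p ≈ 2.6351 bits.
Huffman merges: 37/1000+63/1000→1/10; 1/10+17/125→59/250; 21/125+17/100→169/500; 201/1000+9/40→213/500; 59/250+169/500→287/500; 213/500+287/500→1. L = 1337/500 ≈ 2.6740.
Efficiency = H/L = 2.6351/2.6740 = 98.5%.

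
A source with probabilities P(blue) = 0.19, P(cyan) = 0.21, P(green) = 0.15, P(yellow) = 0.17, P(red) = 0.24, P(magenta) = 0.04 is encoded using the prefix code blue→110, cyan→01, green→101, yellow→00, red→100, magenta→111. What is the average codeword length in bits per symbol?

L̄ = Σ pᵢ·ℓᵢ = 0.19·3 + 0.21·2 + 0.15·3 + 0.17·2 + 0.24·3 + 0.04·3 = 2.62 bits/symbol.

2.62 bits/symbol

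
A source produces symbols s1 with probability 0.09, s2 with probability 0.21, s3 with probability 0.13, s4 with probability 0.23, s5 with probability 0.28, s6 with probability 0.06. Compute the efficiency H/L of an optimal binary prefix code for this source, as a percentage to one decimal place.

99.3%

Entropy H = −Σ p log₂ p ≈ 2.4135 bits.
Huffman merges: 3/50+9/100→3/20; 13/100+3/20→7/25; 21/100+23/100→11/25; 7/25+7/25→14/25; 11/25+14/25→1. L = 243/100 ≈ 2.4300.
Efficiency = H/L = 2.4135/2.4300 = 99.3%.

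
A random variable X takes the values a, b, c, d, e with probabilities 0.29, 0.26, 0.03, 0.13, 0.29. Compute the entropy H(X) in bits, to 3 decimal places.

H = −Σ pᵢ log₂ pᵢ.
−0.29·log₂(0.29) = 0.5179
−0.26·log₂(0.26) = 0.5053
−0.03·log₂(0.03) = 0.1518
−0.13·log₂(0.13) = 0.3826
−0.29·log₂(0.29) = 0.5179
Sum ≈ 2.0755 → 2.076 bits.

2.076 bits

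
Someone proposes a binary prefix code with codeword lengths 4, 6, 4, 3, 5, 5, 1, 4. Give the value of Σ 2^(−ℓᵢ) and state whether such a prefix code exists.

With common denominator 2^6 = 64: Σ 2^(−ℓᵢ) = 4/64 + 1/64 + 4/64 + 8/64 + 2/64 + 2/64 + 32/64 + 4/64 = 57/64 = 0.890625.
Kraft's inequality requires Σ ≤ 1; here Σ = 0.890625 ≤ 1, so such a prefix code exists.

0.890625; yes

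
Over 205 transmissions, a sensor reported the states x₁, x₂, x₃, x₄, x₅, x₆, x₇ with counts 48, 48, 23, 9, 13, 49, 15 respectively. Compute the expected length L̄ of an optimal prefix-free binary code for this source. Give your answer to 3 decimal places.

Probabilities are the counts divided by 205.
Repeatedly combine the two least-probable nodes; the expected code length is the sum of the merged weights.
merge 9/205 + 13/205 → 22/205
merge 3/41 + 22/205 → 37/205
merge 23/205 + 37/205 → 12/41
merge 48/205 + 48/205 → 96/205
merge 49/205 + 12/41 → 109/205
merge 96/205 + 109/205 → 1
L = 22/205 + 37/205 + 12/41 + 96/205 + 109/205 + 1 = 529/205 ≈ 2.580 bits/symbol.

2.580 bits/symbol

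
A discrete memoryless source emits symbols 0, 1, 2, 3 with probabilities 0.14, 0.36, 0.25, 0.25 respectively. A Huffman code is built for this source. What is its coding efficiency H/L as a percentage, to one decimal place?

96.4%

Entropy H = −Σ p log₂ p ≈ 1.9277 bits.
Huffman merges: 7/50+1/4→39/100; 1/4+9/25→61/100; 39/100+61/100→1. L = 2 ≈ 2.0000.
Efficiency = H/L = 1.9277/2.0000 = 96.4%.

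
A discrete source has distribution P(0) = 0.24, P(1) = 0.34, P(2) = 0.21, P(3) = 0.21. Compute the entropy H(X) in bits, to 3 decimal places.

H = −Σ pᵢ log₂ pᵢ.
−0.24·log₂(0.24) = 0.4941
−0.34·log₂(0.34) = 0.5292
−0.21·log₂(0.21) = 0.4728
−0.21·log₂(0.21) = 0.4728
Sum ≈ 1.9690 → 1.969 bits.

1.969 bits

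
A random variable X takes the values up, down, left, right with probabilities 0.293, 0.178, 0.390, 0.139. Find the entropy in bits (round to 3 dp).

H = −Σ pᵢ log₂ pᵢ.
−0.293·log₂(0.293) = 0.5189
−0.178·log₂(0.178) = 0.4432
−0.390·log₂(0.390) = 0.5298
−0.139·log₂(0.139) = 0.3957
Sum ≈ 1.8876 → 1.888 bits.

1.888 bits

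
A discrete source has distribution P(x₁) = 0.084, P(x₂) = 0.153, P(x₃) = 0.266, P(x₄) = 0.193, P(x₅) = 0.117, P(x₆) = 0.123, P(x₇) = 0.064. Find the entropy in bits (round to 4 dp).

H = −Σ pᵢ log₂ pᵢ.
−0.084·log₂(0.084) = 0.3002
−0.153·log₂(0.153) = 0.4144
−0.266·log₂(0.266) = 0.5082
−0.193·log₂(0.193) = 0.4581
−0.117·log₂(0.117) = 0.3622
−0.123·log₂(0.123) = 0.3719
−0.064·log₂(0.064) = 0.2538
Sum ≈ 2.6686 → 2.6686 bits.

2.6686 bits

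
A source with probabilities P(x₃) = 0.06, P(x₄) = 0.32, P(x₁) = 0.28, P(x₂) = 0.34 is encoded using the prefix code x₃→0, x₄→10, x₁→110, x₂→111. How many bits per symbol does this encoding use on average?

2.56 bits/symbol

L̄ = Σ pᵢ·ℓᵢ = 0.06·1 + 0.32·2 + 0.28·3 + 0.34·3 = 2.56 bits/symbol.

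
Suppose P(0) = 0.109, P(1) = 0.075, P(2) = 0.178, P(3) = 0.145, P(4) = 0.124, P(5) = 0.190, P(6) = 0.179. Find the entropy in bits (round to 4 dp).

2.7489 bits

H = −Σ pᵢ log₂ pᵢ.
−0.109·log₂(0.109) = 0.3485
−0.075·log₂(0.075) = 0.2803
−0.178·log₂(0.178) = 0.4432
−0.145·log₂(0.145) = 0.4040
−0.124·log₂(0.124) = 0.3734
−0.190·log₂(0.190) = 0.4552
−0.179·log₂(0.179) = 0.4443
Sum ≈ 2.7489 → 2.7489 bits.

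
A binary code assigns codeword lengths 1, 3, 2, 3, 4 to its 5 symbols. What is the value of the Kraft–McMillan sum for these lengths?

With common denominator 2^4 = 16: Σ 2^(−ℓᵢ) = 8/16 + 2/16 + 4/16 + 2/16 + 1/16 = 17/16 = 1.0625.

1.0625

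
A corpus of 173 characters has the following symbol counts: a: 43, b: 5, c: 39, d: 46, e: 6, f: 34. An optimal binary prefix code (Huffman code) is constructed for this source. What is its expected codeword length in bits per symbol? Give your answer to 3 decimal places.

Probabilities are the counts divided by 173.
Repeatedly combine the two least-probable nodes; the expected code length is the sum of the merged weights.
merge 5/173 + 6/173 → 11/173
merge 11/173 + 34/173 → 45/173
merge 39/173 + 43/173 → 82/173
merge 45/173 + 46/173 → 91/173
merge 82/173 + 91/173 → 1
L = 11/173 + 45/173 + 82/173 + 91/173 + 1 = 402/173 ≈ 2.324 bits/symbol.

2.324 bits/symbol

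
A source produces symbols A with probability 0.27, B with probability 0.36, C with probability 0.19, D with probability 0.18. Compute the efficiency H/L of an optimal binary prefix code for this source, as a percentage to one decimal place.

Entropy H = −Σ p log₂ p ≈ 1.9412 bits.
Huffman merges: 9/50+19/100→37/100; 27/100+9/25→63/100; 37/100+63/100→1. L = 2 ≈ 2.0000.
Efficiency = H/L = 1.9412/2.0000 = 97.1%.

97.1%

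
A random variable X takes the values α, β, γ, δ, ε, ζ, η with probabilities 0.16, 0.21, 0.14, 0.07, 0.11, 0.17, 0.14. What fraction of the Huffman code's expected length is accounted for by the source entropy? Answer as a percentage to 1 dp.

98.3%

Entropy H = −Σ p log₂ p ≈ 2.7435 bits.
Huffman merges: 7/100+11/100→9/50; 7/50+7/50→7/25; 4/25+17/100→33/100; 9/50+21/100→39/100; 7/25+33/100→61/100; 39/100+61/100→1. L = 279/100 ≈ 2.7900.
Efficiency = H/L = 2.7435/2.7900 = 98.3%.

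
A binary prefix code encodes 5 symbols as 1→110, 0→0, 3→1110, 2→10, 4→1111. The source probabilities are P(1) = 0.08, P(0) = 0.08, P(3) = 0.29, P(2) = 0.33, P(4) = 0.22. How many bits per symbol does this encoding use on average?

L̄ = Σ pᵢ·ℓᵢ = 0.08·3 + 0.08·1 + 0.29·4 + 0.33·2 + 0.22·4 = 3.02 bits/symbol.

3.02 bits/symbol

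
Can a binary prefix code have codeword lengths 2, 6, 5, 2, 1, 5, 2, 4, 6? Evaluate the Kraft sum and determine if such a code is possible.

1.40625; no

With common denominator 2^6 = 64: Σ 2^(−ℓᵢ) = 16/64 + 1/64 + 2/64 + 16/64 + 32/64 + 2/64 + 16/64 + 4/64 + 1/64 = 90/64 = 1.40625.
Kraft's inequality requires Σ ≤ 1; here Σ = 1.40625 > 1, so no such prefix code exists.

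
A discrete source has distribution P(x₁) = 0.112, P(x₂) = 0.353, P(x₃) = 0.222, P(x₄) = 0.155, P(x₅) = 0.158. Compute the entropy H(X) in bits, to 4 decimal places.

2.2036 bits

H = −Σ pᵢ log₂ pᵢ.
−0.112·log₂(0.112) = 0.3537
−0.353·log₂(0.353) = 0.5303
−0.222·log₂(0.222) = 0.4820
−0.155·log₂(0.155) = 0.4169
−0.158·log₂(0.158) = 0.4206
Sum ≈ 2.2036 → 2.2036 bits.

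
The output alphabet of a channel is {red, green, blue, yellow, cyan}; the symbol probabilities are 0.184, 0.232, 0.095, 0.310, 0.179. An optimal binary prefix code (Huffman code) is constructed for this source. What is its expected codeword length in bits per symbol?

2.274 bits/symbol

Repeatedly combine the two least-probable nodes; the expected code length is the sum of the merged weights.
merge 19/200 + 179/1000 → 137/500
merge 23/125 + 29/125 → 52/125
merge 137/500 + 31/100 → 73/125
merge 52/125 + 73/125 → 1
L = 137/500 + 52/125 + 73/125 + 1 = 1137/500 = 2.274 bits/symbol.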